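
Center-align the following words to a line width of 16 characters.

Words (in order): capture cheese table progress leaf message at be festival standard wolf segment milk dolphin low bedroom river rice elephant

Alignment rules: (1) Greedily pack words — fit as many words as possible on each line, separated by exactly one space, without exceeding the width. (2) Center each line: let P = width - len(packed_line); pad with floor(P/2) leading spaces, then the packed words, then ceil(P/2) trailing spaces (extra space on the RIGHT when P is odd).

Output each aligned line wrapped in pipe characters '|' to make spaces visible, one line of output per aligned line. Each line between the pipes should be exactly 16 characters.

Answer: | capture cheese |
| table progress |
|leaf message at |
|  be festival   |
| standard wolf  |
|  segment milk  |
|  dolphin low   |
| bedroom river  |
| rice elephant  |

Derivation:
Line 1: ['capture', 'cheese'] (min_width=14, slack=2)
Line 2: ['table', 'progress'] (min_width=14, slack=2)
Line 3: ['leaf', 'message', 'at'] (min_width=15, slack=1)
Line 4: ['be', 'festival'] (min_width=11, slack=5)
Line 5: ['standard', 'wolf'] (min_width=13, slack=3)
Line 6: ['segment', 'milk'] (min_width=12, slack=4)
Line 7: ['dolphin', 'low'] (min_width=11, slack=5)
Line 8: ['bedroom', 'river'] (min_width=13, slack=3)
Line 9: ['rice', 'elephant'] (min_width=13, slack=3)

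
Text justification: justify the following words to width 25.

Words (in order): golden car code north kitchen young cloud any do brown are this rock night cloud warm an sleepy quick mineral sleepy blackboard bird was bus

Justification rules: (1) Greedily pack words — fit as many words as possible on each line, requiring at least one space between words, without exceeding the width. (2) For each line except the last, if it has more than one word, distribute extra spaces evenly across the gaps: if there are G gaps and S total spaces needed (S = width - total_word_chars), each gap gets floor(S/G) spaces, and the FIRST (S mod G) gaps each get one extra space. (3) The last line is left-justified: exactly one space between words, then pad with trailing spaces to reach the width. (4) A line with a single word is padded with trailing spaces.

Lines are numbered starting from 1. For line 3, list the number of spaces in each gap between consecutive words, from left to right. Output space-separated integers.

Answer: 2 2 2 1

Derivation:
Line 1: ['golden', 'car', 'code', 'north'] (min_width=21, slack=4)
Line 2: ['kitchen', 'young', 'cloud', 'any'] (min_width=23, slack=2)
Line 3: ['do', 'brown', 'are', 'this', 'rock'] (min_width=22, slack=3)
Line 4: ['night', 'cloud', 'warm', 'an'] (min_width=19, slack=6)
Line 5: ['sleepy', 'quick', 'mineral'] (min_width=20, slack=5)
Line 6: ['sleepy', 'blackboard', 'bird'] (min_width=22, slack=3)
Line 7: ['was', 'bus'] (min_width=7, slack=18)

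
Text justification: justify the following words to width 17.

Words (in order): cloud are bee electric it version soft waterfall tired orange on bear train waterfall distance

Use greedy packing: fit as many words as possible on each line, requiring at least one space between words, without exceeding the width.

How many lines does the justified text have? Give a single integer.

Answer: 7

Derivation:
Line 1: ['cloud', 'are', 'bee'] (min_width=13, slack=4)
Line 2: ['electric', 'it'] (min_width=11, slack=6)
Line 3: ['version', 'soft'] (min_width=12, slack=5)
Line 4: ['waterfall', 'tired'] (min_width=15, slack=2)
Line 5: ['orange', 'on', 'bear'] (min_width=14, slack=3)
Line 6: ['train', 'waterfall'] (min_width=15, slack=2)
Line 7: ['distance'] (min_width=8, slack=9)
Total lines: 7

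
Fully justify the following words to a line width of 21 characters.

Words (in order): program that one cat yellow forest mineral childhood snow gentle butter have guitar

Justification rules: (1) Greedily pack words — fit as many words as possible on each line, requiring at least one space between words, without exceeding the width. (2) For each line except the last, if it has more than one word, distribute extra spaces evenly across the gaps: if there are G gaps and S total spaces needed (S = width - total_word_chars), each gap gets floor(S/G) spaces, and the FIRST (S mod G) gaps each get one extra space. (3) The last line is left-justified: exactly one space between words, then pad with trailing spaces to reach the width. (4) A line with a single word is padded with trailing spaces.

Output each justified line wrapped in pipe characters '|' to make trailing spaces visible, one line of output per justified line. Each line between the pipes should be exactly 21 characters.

Line 1: ['program', 'that', 'one', 'cat'] (min_width=20, slack=1)
Line 2: ['yellow', 'forest', 'mineral'] (min_width=21, slack=0)
Line 3: ['childhood', 'snow', 'gentle'] (min_width=21, slack=0)
Line 4: ['butter', 'have', 'guitar'] (min_width=18, slack=3)

Answer: |program  that one cat|
|yellow forest mineral|
|childhood snow gentle|
|butter have guitar   |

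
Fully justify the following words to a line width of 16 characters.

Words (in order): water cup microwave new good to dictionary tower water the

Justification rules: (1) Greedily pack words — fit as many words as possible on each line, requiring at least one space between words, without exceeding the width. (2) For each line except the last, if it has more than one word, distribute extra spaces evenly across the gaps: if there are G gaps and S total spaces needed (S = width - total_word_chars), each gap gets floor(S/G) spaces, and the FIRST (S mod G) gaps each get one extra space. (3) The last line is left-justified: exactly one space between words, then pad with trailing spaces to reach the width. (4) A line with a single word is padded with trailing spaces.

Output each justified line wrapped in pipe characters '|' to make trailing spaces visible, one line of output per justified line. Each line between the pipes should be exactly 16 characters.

Line 1: ['water', 'cup'] (min_width=9, slack=7)
Line 2: ['microwave', 'new'] (min_width=13, slack=3)
Line 3: ['good', 'to'] (min_width=7, slack=9)
Line 4: ['dictionary', 'tower'] (min_width=16, slack=0)
Line 5: ['water', 'the'] (min_width=9, slack=7)

Answer: |water        cup|
|microwave    new|
|good          to|
|dictionary tower|
|water the       |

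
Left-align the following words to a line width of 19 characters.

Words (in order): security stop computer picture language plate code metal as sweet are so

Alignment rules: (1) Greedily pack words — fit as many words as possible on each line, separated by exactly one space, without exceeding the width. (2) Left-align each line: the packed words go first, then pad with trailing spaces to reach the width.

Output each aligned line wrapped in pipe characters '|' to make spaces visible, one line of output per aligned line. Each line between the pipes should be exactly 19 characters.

Answer: |security stop      |
|computer picture   |
|language plate code|
|metal as sweet are |
|so                 |

Derivation:
Line 1: ['security', 'stop'] (min_width=13, slack=6)
Line 2: ['computer', 'picture'] (min_width=16, slack=3)
Line 3: ['language', 'plate', 'code'] (min_width=19, slack=0)
Line 4: ['metal', 'as', 'sweet', 'are'] (min_width=18, slack=1)
Line 5: ['so'] (min_width=2, slack=17)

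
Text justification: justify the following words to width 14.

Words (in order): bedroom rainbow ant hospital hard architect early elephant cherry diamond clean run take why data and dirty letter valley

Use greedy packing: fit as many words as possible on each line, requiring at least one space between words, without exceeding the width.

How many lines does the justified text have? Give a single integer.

Answer: 10

Derivation:
Line 1: ['bedroom'] (min_width=7, slack=7)
Line 2: ['rainbow', 'ant'] (min_width=11, slack=3)
Line 3: ['hospital', 'hard'] (min_width=13, slack=1)
Line 4: ['architect'] (min_width=9, slack=5)
Line 5: ['early', 'elephant'] (min_width=14, slack=0)
Line 6: ['cherry', 'diamond'] (min_width=14, slack=0)
Line 7: ['clean', 'run', 'take'] (min_width=14, slack=0)
Line 8: ['why', 'data', 'and'] (min_width=12, slack=2)
Line 9: ['dirty', 'letter'] (min_width=12, slack=2)
Line 10: ['valley'] (min_width=6, slack=8)
Total lines: 10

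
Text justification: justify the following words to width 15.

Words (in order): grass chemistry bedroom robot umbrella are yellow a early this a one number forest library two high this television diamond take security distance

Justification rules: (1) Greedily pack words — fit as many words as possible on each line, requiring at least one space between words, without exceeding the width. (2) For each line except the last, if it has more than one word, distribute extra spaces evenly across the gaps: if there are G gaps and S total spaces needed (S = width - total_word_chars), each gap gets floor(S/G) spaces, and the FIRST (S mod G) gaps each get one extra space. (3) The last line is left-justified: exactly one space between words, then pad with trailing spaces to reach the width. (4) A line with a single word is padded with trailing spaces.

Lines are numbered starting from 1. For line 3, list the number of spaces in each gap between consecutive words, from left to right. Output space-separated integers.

Line 1: ['grass', 'chemistry'] (min_width=15, slack=0)
Line 2: ['bedroom', 'robot'] (min_width=13, slack=2)
Line 3: ['umbrella', 'are'] (min_width=12, slack=3)
Line 4: ['yellow', 'a', 'early'] (min_width=14, slack=1)
Line 5: ['this', 'a', 'one'] (min_width=10, slack=5)
Line 6: ['number', 'forest'] (min_width=13, slack=2)
Line 7: ['library', 'two'] (min_width=11, slack=4)
Line 8: ['high', 'this'] (min_width=9, slack=6)
Line 9: ['television'] (min_width=10, slack=5)
Line 10: ['diamond', 'take'] (min_width=12, slack=3)
Line 11: ['security'] (min_width=8, slack=7)
Line 12: ['distance'] (min_width=8, slack=7)

Answer: 4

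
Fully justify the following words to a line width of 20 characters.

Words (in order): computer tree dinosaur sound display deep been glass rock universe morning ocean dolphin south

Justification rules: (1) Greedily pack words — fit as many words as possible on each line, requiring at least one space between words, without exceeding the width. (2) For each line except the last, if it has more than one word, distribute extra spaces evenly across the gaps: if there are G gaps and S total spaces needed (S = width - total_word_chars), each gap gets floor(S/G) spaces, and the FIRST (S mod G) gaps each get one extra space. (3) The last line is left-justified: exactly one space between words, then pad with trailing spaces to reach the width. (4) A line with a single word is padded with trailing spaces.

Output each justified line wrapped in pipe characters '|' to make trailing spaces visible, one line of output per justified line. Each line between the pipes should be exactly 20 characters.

Answer: |computer        tree|
|dinosaur       sound|
|display   deep  been|
|glass  rock universe|
|morning        ocean|
|dolphin south       |

Derivation:
Line 1: ['computer', 'tree'] (min_width=13, slack=7)
Line 2: ['dinosaur', 'sound'] (min_width=14, slack=6)
Line 3: ['display', 'deep', 'been'] (min_width=17, slack=3)
Line 4: ['glass', 'rock', 'universe'] (min_width=19, slack=1)
Line 5: ['morning', 'ocean'] (min_width=13, slack=7)
Line 6: ['dolphin', 'south'] (min_width=13, slack=7)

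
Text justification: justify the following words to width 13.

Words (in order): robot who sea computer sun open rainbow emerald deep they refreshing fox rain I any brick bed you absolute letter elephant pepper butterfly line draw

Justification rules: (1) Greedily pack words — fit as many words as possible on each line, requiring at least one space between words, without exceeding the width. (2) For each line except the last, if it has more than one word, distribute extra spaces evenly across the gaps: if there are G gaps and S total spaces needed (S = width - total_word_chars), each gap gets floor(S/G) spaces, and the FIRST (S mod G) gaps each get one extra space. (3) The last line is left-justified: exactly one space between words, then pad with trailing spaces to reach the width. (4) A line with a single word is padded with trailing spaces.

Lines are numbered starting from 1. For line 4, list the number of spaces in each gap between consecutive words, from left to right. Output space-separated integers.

Line 1: ['robot', 'who', 'sea'] (min_width=13, slack=0)
Line 2: ['computer', 'sun'] (min_width=12, slack=1)
Line 3: ['open', 'rainbow'] (min_width=12, slack=1)
Line 4: ['emerald', 'deep'] (min_width=12, slack=1)
Line 5: ['they'] (min_width=4, slack=9)
Line 6: ['refreshing'] (min_width=10, slack=3)
Line 7: ['fox', 'rain', 'I'] (min_width=10, slack=3)
Line 8: ['any', 'brick', 'bed'] (min_width=13, slack=0)
Line 9: ['you', 'absolute'] (min_width=12, slack=1)
Line 10: ['letter'] (min_width=6, slack=7)
Line 11: ['elephant'] (min_width=8, slack=5)
Line 12: ['pepper'] (min_width=6, slack=7)
Line 13: ['butterfly'] (min_width=9, slack=4)
Line 14: ['line', 'draw'] (min_width=9, slack=4)

Answer: 2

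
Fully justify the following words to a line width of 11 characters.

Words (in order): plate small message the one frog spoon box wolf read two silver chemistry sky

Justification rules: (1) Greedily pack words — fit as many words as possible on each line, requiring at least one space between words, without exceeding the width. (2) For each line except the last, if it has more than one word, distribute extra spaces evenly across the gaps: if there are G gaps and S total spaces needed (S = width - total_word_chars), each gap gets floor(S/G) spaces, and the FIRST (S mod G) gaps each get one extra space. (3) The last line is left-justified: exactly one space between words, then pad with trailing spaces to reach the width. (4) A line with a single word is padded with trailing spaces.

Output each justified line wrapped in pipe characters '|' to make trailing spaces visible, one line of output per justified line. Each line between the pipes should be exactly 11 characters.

Answer: |plate small|
|message the|
|one    frog|
|spoon   box|
|wolf   read|
|two  silver|
|chemistry  |
|sky        |

Derivation:
Line 1: ['plate', 'small'] (min_width=11, slack=0)
Line 2: ['message', 'the'] (min_width=11, slack=0)
Line 3: ['one', 'frog'] (min_width=8, slack=3)
Line 4: ['spoon', 'box'] (min_width=9, slack=2)
Line 5: ['wolf', 'read'] (min_width=9, slack=2)
Line 6: ['two', 'silver'] (min_width=10, slack=1)
Line 7: ['chemistry'] (min_width=9, slack=2)
Line 8: ['sky'] (min_width=3, slack=8)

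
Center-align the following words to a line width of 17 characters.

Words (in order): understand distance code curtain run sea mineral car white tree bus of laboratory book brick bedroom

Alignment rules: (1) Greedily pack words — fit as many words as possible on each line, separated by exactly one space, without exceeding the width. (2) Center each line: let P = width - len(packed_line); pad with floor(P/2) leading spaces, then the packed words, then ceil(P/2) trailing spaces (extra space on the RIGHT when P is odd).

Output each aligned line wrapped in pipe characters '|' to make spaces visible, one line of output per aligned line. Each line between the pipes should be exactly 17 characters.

Line 1: ['understand'] (min_width=10, slack=7)
Line 2: ['distance', 'code'] (min_width=13, slack=4)
Line 3: ['curtain', 'run', 'sea'] (min_width=15, slack=2)
Line 4: ['mineral', 'car', 'white'] (min_width=17, slack=0)
Line 5: ['tree', 'bus', 'of'] (min_width=11, slack=6)
Line 6: ['laboratory', 'book'] (min_width=15, slack=2)
Line 7: ['brick', 'bedroom'] (min_width=13, slack=4)

Answer: |   understand    |
|  distance code  |
| curtain run sea |
|mineral car white|
|   tree bus of   |
| laboratory book |
|  brick bedroom  |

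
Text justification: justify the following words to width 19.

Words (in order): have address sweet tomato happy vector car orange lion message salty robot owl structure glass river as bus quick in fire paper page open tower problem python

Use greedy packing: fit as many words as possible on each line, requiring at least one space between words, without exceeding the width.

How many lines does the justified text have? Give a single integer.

Answer: 9

Derivation:
Line 1: ['have', 'address', 'sweet'] (min_width=18, slack=1)
Line 2: ['tomato', 'happy', 'vector'] (min_width=19, slack=0)
Line 3: ['car', 'orange', 'lion'] (min_width=15, slack=4)
Line 4: ['message', 'salty', 'robot'] (min_width=19, slack=0)
Line 5: ['owl', 'structure', 'glass'] (min_width=19, slack=0)
Line 6: ['river', 'as', 'bus', 'quick'] (min_width=18, slack=1)
Line 7: ['in', 'fire', 'paper', 'page'] (min_width=18, slack=1)
Line 8: ['open', 'tower', 'problem'] (min_width=18, slack=1)
Line 9: ['python'] (min_width=6, slack=13)
Total lines: 9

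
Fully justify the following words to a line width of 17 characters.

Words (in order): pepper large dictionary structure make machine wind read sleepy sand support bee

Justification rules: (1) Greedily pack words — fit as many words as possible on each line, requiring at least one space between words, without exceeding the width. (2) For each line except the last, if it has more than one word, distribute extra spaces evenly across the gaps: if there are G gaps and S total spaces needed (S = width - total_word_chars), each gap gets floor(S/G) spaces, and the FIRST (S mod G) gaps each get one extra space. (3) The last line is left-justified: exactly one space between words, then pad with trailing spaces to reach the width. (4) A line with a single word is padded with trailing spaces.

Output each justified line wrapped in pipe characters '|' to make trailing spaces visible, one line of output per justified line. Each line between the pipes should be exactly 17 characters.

Answer: |pepper      large|
|dictionary       |
|structure    make|
|machine wind read|
|sleepy       sand|
|support bee      |

Derivation:
Line 1: ['pepper', 'large'] (min_width=12, slack=5)
Line 2: ['dictionary'] (min_width=10, slack=7)
Line 3: ['structure', 'make'] (min_width=14, slack=3)
Line 4: ['machine', 'wind', 'read'] (min_width=17, slack=0)
Line 5: ['sleepy', 'sand'] (min_width=11, slack=6)
Line 6: ['support', 'bee'] (min_width=11, slack=6)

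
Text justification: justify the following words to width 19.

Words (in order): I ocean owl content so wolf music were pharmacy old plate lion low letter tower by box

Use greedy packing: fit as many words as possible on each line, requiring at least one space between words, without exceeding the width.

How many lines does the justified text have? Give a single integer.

Line 1: ['I', 'ocean', 'owl', 'content'] (min_width=19, slack=0)
Line 2: ['so', 'wolf', 'music', 'were'] (min_width=18, slack=1)
Line 3: ['pharmacy', 'old', 'plate'] (min_width=18, slack=1)
Line 4: ['lion', 'low', 'letter'] (min_width=15, slack=4)
Line 5: ['tower', 'by', 'box'] (min_width=12, slack=7)
Total lines: 5

Answer: 5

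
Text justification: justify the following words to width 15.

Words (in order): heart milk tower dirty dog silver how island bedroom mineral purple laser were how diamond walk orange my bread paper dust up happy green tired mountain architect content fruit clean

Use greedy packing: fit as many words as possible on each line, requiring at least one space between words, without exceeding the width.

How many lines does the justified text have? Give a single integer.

Answer: 14

Derivation:
Line 1: ['heart', 'milk'] (min_width=10, slack=5)
Line 2: ['tower', 'dirty', 'dog'] (min_width=15, slack=0)
Line 3: ['silver', 'how'] (min_width=10, slack=5)
Line 4: ['island', 'bedroom'] (min_width=14, slack=1)
Line 5: ['mineral', 'purple'] (min_width=14, slack=1)
Line 6: ['laser', 'were', 'how'] (min_width=14, slack=1)
Line 7: ['diamond', 'walk'] (min_width=12, slack=3)
Line 8: ['orange', 'my', 'bread'] (min_width=15, slack=0)
Line 9: ['paper', 'dust', 'up'] (min_width=13, slack=2)
Line 10: ['happy', 'green'] (min_width=11, slack=4)
Line 11: ['tired', 'mountain'] (min_width=14, slack=1)
Line 12: ['architect'] (min_width=9, slack=6)
Line 13: ['content', 'fruit'] (min_width=13, slack=2)
Line 14: ['clean'] (min_width=5, slack=10)
Total lines: 14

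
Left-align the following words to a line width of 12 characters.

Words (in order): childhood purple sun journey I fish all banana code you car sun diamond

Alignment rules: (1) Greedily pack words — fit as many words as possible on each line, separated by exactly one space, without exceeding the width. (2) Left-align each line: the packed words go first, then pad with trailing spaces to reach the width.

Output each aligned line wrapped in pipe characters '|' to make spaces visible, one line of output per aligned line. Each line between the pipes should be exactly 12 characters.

Answer: |childhood   |
|purple sun  |
|journey I   |
|fish all    |
|banana code |
|you car sun |
|diamond     |

Derivation:
Line 1: ['childhood'] (min_width=9, slack=3)
Line 2: ['purple', 'sun'] (min_width=10, slack=2)
Line 3: ['journey', 'I'] (min_width=9, slack=3)
Line 4: ['fish', 'all'] (min_width=8, slack=4)
Line 5: ['banana', 'code'] (min_width=11, slack=1)
Line 6: ['you', 'car', 'sun'] (min_width=11, slack=1)
Line 7: ['diamond'] (min_width=7, slack=5)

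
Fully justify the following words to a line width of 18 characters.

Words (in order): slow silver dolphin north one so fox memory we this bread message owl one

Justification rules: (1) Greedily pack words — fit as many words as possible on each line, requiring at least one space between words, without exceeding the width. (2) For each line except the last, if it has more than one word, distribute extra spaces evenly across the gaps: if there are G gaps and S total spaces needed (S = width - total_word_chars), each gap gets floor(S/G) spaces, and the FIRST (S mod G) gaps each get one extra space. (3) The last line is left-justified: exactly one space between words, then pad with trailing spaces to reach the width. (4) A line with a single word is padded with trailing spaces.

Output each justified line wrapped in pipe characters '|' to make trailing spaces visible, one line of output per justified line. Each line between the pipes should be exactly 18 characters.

Answer: |slow        silver|
|dolphin  north one|
|so  fox  memory we|
|this bread message|
|owl one           |

Derivation:
Line 1: ['slow', 'silver'] (min_width=11, slack=7)
Line 2: ['dolphin', 'north', 'one'] (min_width=17, slack=1)
Line 3: ['so', 'fox', 'memory', 'we'] (min_width=16, slack=2)
Line 4: ['this', 'bread', 'message'] (min_width=18, slack=0)
Line 5: ['owl', 'one'] (min_width=7, slack=11)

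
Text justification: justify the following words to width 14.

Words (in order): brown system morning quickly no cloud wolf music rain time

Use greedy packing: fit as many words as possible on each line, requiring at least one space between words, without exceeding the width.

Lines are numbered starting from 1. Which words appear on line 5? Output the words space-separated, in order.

Line 1: ['brown', 'system'] (min_width=12, slack=2)
Line 2: ['morning'] (min_width=7, slack=7)
Line 3: ['quickly', 'no'] (min_width=10, slack=4)
Line 4: ['cloud', 'wolf'] (min_width=10, slack=4)
Line 5: ['music', 'rain'] (min_width=10, slack=4)
Line 6: ['time'] (min_width=4, slack=10)

Answer: music rain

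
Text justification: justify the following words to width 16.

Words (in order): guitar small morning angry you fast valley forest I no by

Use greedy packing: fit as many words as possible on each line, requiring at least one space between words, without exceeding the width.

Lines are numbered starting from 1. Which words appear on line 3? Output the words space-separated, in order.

Line 1: ['guitar', 'small'] (min_width=12, slack=4)
Line 2: ['morning', 'angry'] (min_width=13, slack=3)
Line 3: ['you', 'fast', 'valley'] (min_width=15, slack=1)
Line 4: ['forest', 'I', 'no', 'by'] (min_width=14, slack=2)

Answer: you fast valley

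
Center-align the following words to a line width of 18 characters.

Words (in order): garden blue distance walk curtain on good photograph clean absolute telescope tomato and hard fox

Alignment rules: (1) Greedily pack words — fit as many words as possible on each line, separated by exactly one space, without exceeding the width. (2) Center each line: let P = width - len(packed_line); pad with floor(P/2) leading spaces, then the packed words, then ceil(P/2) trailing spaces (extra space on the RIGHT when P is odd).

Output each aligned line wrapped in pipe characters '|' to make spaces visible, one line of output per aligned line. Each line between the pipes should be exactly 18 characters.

Answer: |   garden blue    |
|  distance walk   |
| curtain on good  |
| photograph clean |
|absolute telescope|
| tomato and hard  |
|       fox        |

Derivation:
Line 1: ['garden', 'blue'] (min_width=11, slack=7)
Line 2: ['distance', 'walk'] (min_width=13, slack=5)
Line 3: ['curtain', 'on', 'good'] (min_width=15, slack=3)
Line 4: ['photograph', 'clean'] (min_width=16, slack=2)
Line 5: ['absolute', 'telescope'] (min_width=18, slack=0)
Line 6: ['tomato', 'and', 'hard'] (min_width=15, slack=3)
Line 7: ['fox'] (min_width=3, slack=15)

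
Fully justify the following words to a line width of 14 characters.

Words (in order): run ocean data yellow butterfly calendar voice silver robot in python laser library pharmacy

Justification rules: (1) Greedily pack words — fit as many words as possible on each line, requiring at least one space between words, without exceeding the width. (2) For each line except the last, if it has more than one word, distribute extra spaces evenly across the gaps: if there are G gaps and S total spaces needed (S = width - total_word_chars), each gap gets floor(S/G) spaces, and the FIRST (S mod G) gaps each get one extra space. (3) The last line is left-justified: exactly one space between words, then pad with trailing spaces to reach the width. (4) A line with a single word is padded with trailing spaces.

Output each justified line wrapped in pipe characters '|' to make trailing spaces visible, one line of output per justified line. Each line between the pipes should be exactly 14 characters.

Answer: |run ocean data|
|yellow        |
|butterfly     |
|calendar voice|
|silver   robot|
|in      python|
|laser  library|
|pharmacy      |

Derivation:
Line 1: ['run', 'ocean', 'data'] (min_width=14, slack=0)
Line 2: ['yellow'] (min_width=6, slack=8)
Line 3: ['butterfly'] (min_width=9, slack=5)
Line 4: ['calendar', 'voice'] (min_width=14, slack=0)
Line 5: ['silver', 'robot'] (min_width=12, slack=2)
Line 6: ['in', 'python'] (min_width=9, slack=5)
Line 7: ['laser', 'library'] (min_width=13, slack=1)
Line 8: ['pharmacy'] (min_width=8, slack=6)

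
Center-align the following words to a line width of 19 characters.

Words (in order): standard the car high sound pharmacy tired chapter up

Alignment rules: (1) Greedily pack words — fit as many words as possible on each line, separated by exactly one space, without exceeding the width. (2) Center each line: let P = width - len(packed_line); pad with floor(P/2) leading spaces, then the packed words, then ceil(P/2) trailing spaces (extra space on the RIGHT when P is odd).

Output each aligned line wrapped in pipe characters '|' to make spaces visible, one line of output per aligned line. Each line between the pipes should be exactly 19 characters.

Line 1: ['standard', 'the', 'car'] (min_width=16, slack=3)
Line 2: ['high', 'sound', 'pharmacy'] (min_width=19, slack=0)
Line 3: ['tired', 'chapter', 'up'] (min_width=16, slack=3)

Answer: | standard the car  |
|high sound pharmacy|
| tired chapter up  |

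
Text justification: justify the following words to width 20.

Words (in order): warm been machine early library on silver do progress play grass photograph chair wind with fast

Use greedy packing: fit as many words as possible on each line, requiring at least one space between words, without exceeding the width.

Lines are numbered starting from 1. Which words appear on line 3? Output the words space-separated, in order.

Line 1: ['warm', 'been', 'machine'] (min_width=17, slack=3)
Line 2: ['early', 'library', 'on'] (min_width=16, slack=4)
Line 3: ['silver', 'do', 'progress'] (min_width=18, slack=2)
Line 4: ['play', 'grass'] (min_width=10, slack=10)
Line 5: ['photograph', 'chair'] (min_width=16, slack=4)
Line 6: ['wind', 'with', 'fast'] (min_width=14, slack=6)

Answer: silver do progress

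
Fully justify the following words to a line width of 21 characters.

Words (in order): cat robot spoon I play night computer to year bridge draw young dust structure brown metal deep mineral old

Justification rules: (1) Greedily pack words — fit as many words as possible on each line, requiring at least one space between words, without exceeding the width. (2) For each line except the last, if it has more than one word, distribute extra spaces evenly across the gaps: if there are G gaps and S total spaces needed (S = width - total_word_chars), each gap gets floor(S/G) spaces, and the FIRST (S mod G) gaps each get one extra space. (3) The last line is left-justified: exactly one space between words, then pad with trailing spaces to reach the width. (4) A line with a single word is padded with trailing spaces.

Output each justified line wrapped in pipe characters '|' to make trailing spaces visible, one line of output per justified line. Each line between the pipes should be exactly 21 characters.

Answer: |cat   robot  spoon  I|
|play  night  computer|
|to  year  bridge draw|
|young  dust structure|
|brown    metal   deep|
|mineral old          |

Derivation:
Line 1: ['cat', 'robot', 'spoon', 'I'] (min_width=17, slack=4)
Line 2: ['play', 'night', 'computer'] (min_width=19, slack=2)
Line 3: ['to', 'year', 'bridge', 'draw'] (min_width=19, slack=2)
Line 4: ['young', 'dust', 'structure'] (min_width=20, slack=1)
Line 5: ['brown', 'metal', 'deep'] (min_width=16, slack=5)
Line 6: ['mineral', 'old'] (min_width=11, slack=10)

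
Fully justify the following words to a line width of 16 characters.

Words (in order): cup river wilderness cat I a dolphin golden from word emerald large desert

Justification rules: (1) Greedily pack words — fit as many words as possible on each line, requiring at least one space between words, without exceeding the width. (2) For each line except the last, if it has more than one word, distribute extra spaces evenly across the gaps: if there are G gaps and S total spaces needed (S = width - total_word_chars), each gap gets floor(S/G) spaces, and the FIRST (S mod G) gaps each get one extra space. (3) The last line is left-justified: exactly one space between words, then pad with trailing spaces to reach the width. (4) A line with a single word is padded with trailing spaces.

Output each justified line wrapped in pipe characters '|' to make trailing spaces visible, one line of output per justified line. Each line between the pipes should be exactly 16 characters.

Answer: |cup        river|
|wilderness cat I|
|a dolphin golden|
|from        word|
|emerald    large|
|desert          |

Derivation:
Line 1: ['cup', 'river'] (min_width=9, slack=7)
Line 2: ['wilderness', 'cat', 'I'] (min_width=16, slack=0)
Line 3: ['a', 'dolphin', 'golden'] (min_width=16, slack=0)
Line 4: ['from', 'word'] (min_width=9, slack=7)
Line 5: ['emerald', 'large'] (min_width=13, slack=3)
Line 6: ['desert'] (min_width=6, slack=10)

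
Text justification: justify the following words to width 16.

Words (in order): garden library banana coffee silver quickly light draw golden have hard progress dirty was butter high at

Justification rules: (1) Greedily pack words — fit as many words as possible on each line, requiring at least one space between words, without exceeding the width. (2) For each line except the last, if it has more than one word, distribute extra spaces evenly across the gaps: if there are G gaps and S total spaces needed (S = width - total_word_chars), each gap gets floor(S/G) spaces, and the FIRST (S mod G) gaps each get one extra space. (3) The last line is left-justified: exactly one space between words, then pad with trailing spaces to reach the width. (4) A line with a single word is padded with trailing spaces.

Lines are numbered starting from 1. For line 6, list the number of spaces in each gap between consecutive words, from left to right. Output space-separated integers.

Answer: 3

Derivation:
Line 1: ['garden', 'library'] (min_width=14, slack=2)
Line 2: ['banana', 'coffee'] (min_width=13, slack=3)
Line 3: ['silver', 'quickly'] (min_width=14, slack=2)
Line 4: ['light', 'draw'] (min_width=10, slack=6)
Line 5: ['golden', 'have', 'hard'] (min_width=16, slack=0)
Line 6: ['progress', 'dirty'] (min_width=14, slack=2)
Line 7: ['was', 'butter', 'high'] (min_width=15, slack=1)
Line 8: ['at'] (min_width=2, slack=14)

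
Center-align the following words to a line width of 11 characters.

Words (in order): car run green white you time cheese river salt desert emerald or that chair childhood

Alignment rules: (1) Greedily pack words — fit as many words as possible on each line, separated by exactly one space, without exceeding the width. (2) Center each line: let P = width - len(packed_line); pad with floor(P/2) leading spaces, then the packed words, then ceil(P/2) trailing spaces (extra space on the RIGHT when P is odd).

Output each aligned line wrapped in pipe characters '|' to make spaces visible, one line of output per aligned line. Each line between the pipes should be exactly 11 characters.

Answer: |  car run  |
|green white|
| you time  |
|  cheese   |
|river salt |
|  desert   |
|emerald or |
|that chair |
| childhood |

Derivation:
Line 1: ['car', 'run'] (min_width=7, slack=4)
Line 2: ['green', 'white'] (min_width=11, slack=0)
Line 3: ['you', 'time'] (min_width=8, slack=3)
Line 4: ['cheese'] (min_width=6, slack=5)
Line 5: ['river', 'salt'] (min_width=10, slack=1)
Line 6: ['desert'] (min_width=6, slack=5)
Line 7: ['emerald', 'or'] (min_width=10, slack=1)
Line 8: ['that', 'chair'] (min_width=10, slack=1)
Line 9: ['childhood'] (min_width=9, slack=2)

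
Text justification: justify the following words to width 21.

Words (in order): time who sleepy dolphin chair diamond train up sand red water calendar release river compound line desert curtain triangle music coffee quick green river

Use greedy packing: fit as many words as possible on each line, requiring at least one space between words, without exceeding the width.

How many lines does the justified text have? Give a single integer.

Answer: 9

Derivation:
Line 1: ['time', 'who', 'sleepy'] (min_width=15, slack=6)
Line 2: ['dolphin', 'chair', 'diamond'] (min_width=21, slack=0)
Line 3: ['train', 'up', 'sand', 'red'] (min_width=17, slack=4)
Line 4: ['water', 'calendar'] (min_width=14, slack=7)
Line 5: ['release', 'river'] (min_width=13, slack=8)
Line 6: ['compound', 'line', 'desert'] (min_width=20, slack=1)
Line 7: ['curtain', 'triangle'] (min_width=16, slack=5)
Line 8: ['music', 'coffee', 'quick'] (min_width=18, slack=3)
Line 9: ['green', 'river'] (min_width=11, slack=10)
Total lines: 9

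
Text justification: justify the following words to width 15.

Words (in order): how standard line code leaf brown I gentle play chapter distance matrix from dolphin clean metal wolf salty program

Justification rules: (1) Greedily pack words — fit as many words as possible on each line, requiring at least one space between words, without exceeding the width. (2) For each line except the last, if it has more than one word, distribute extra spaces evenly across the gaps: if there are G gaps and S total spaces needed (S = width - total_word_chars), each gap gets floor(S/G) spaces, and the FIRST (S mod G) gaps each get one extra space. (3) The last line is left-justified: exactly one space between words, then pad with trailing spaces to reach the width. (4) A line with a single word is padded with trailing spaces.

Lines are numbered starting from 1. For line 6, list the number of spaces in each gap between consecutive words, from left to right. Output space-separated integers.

Line 1: ['how', 'standard'] (min_width=12, slack=3)
Line 2: ['line', 'code', 'leaf'] (min_width=14, slack=1)
Line 3: ['brown', 'I', 'gentle'] (min_width=14, slack=1)
Line 4: ['play', 'chapter'] (min_width=12, slack=3)
Line 5: ['distance', 'matrix'] (min_width=15, slack=0)
Line 6: ['from', 'dolphin'] (min_width=12, slack=3)
Line 7: ['clean', 'metal'] (min_width=11, slack=4)
Line 8: ['wolf', 'salty'] (min_width=10, slack=5)
Line 9: ['program'] (min_width=7, slack=8)

Answer: 4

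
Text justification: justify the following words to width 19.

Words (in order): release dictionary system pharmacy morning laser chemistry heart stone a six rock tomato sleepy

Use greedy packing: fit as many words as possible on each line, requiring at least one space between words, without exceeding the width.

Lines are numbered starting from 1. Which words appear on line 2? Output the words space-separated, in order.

Answer: system pharmacy

Derivation:
Line 1: ['release', 'dictionary'] (min_width=18, slack=1)
Line 2: ['system', 'pharmacy'] (min_width=15, slack=4)
Line 3: ['morning', 'laser'] (min_width=13, slack=6)
Line 4: ['chemistry', 'heart'] (min_width=15, slack=4)
Line 5: ['stone', 'a', 'six', 'rock'] (min_width=16, slack=3)
Line 6: ['tomato', 'sleepy'] (min_width=13, slack=6)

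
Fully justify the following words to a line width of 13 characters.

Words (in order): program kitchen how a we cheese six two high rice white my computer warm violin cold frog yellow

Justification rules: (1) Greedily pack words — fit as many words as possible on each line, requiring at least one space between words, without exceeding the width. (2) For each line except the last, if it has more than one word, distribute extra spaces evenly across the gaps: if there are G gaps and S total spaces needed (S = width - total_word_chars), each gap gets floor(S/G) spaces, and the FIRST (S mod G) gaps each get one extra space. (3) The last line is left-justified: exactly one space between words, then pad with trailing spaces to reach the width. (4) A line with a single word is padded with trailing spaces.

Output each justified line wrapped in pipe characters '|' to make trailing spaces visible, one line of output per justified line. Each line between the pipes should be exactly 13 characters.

Line 1: ['program'] (min_width=7, slack=6)
Line 2: ['kitchen', 'how', 'a'] (min_width=13, slack=0)
Line 3: ['we', 'cheese', 'six'] (min_width=13, slack=0)
Line 4: ['two', 'high', 'rice'] (min_width=13, slack=0)
Line 5: ['white', 'my'] (min_width=8, slack=5)
Line 6: ['computer', 'warm'] (min_width=13, slack=0)
Line 7: ['violin', 'cold'] (min_width=11, slack=2)
Line 8: ['frog', 'yellow'] (min_width=11, slack=2)

Answer: |program      |
|kitchen how a|
|we cheese six|
|two high rice|
|white      my|
|computer warm|
|violin   cold|
|frog yellow  |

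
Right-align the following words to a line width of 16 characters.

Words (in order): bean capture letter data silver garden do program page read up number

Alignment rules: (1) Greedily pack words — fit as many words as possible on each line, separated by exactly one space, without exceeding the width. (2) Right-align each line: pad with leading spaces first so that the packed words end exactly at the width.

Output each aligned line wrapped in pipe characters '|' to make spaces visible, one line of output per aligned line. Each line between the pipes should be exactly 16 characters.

Answer: |    bean capture|
|     letter data|
|silver garden do|
|    program page|
|  read up number|

Derivation:
Line 1: ['bean', 'capture'] (min_width=12, slack=4)
Line 2: ['letter', 'data'] (min_width=11, slack=5)
Line 3: ['silver', 'garden', 'do'] (min_width=16, slack=0)
Line 4: ['program', 'page'] (min_width=12, slack=4)
Line 5: ['read', 'up', 'number'] (min_width=14, slack=2)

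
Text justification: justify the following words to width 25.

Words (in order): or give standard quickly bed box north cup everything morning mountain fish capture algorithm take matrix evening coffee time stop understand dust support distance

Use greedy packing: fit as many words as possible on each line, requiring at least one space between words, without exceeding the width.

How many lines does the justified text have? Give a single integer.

Answer: 8

Derivation:
Line 1: ['or', 'give', 'standard', 'quickly'] (min_width=24, slack=1)
Line 2: ['bed', 'box', 'north', 'cup'] (min_width=17, slack=8)
Line 3: ['everything', 'morning'] (min_width=18, slack=7)
Line 4: ['mountain', 'fish', 'capture'] (min_width=21, slack=4)
Line 5: ['algorithm', 'take', 'matrix'] (min_width=21, slack=4)
Line 6: ['evening', 'coffee', 'time', 'stop'] (min_width=24, slack=1)
Line 7: ['understand', 'dust', 'support'] (min_width=23, slack=2)
Line 8: ['distance'] (min_width=8, slack=17)
Total lines: 8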